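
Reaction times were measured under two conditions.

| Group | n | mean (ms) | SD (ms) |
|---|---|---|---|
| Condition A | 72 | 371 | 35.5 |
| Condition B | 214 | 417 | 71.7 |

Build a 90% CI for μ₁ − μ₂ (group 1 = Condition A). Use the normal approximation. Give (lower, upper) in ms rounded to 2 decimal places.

Standard errors of each mean: 35.5/√72 = 4.1837 and 71.7/√214 = 4.9013.
SE(x̄₁ − x̄₂) = √(4.1837² + 4.9013²) = 6.4441 for independent samples with unequal variances.
With z* = 1.645, the margin is 1.645 × 6.4441 = 10.6005.
x̄₁ − x̄₂ = 371 − 417 = -46.0000; the interval is -46.0000 ± 10.6005 = (-56.60, -35.40).

(-56.60, -35.40)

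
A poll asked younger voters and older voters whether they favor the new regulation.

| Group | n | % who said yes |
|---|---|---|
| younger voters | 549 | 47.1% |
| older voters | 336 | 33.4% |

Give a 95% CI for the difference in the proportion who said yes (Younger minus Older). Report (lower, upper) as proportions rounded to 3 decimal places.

(0.072, 0.202)

The two standard errors are √(0.4710×0.5290/549) = 0.02130 and √(0.3340×0.6660/336) = 0.02573.
Because the samples are independent, SE_diff = √(0.02130² + 0.02573²) = 0.03340.
Using z* = 1.960 for 95%, ME = 1.960 × 0.03340 = 0.06546.
p̂₁ − p̂₂ = 0.1370; interval 0.1370 ± 0.06546 gives (0.072, 0.202).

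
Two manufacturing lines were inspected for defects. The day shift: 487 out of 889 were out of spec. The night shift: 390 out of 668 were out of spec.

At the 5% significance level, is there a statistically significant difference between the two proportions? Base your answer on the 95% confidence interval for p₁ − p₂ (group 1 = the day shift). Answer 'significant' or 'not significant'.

Sample proportions: 487/889 = 0.5478, 390/668 = 0.5838.
Each SE is √(p̂(1−p̂)/n): √(0.5478·0.4522/889) = 0.01669 and √(0.5838·0.4162/668) = 0.01907.
SE(p̂₁ − p̂₂) = √(SE₁² + SE₂²) = √(0.0002785561 + 0.0003636649) = 0.02534, since the two samples are independent.
At 95% confidence z* = 1.960; margin = 1.960 × 0.02534 = 0.04967.
The difference is 0.5478 − 0.5838 = -0.0360, so the interval is -0.0360 ± 0.04967 = (-0.08567, 0.01367).
The interval (-0.08567, 0.01367) contains 0, so the difference is not significant.

not significant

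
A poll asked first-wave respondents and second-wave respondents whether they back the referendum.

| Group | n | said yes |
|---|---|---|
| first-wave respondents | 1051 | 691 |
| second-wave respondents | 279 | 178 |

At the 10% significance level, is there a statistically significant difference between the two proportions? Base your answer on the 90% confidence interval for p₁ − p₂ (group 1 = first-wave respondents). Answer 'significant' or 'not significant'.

not significant

First, p̂₁ = 691/1051 = 0.6575; p̂₂ = 178/279 = 0.6380.
The two standard errors are √(0.6575×0.3425/1051) = 0.01464 and √(0.6380×0.3620/279) = 0.02877.
Because the samples are independent, SE_diff = √(0.01464² + 0.02877²) = 0.03228.
Using z* = 1.645 for 90%, ME = 1.645 × 0.03228 = 0.05310.
p̂₁ − p̂₂ = 0.0195; interval 0.0195 ± 0.05310 gives (-0.03360, 0.07260).
The interval (-0.03360, 0.07260) contains 0, so the difference is not significant.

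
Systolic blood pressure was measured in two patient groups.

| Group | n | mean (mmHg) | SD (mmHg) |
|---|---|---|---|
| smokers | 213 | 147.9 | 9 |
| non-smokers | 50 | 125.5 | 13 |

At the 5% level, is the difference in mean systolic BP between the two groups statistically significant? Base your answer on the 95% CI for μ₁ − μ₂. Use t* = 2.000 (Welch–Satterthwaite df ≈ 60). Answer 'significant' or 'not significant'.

significant

Per-group SEs: s₁/√n₁ = 9/√213 = 0.6167, s₂/√n₂ = 13/√50 = 1.8385.
Unpooled SE of the difference: √(0.38031889 + 3.38008225) = 1.9392.
Margin of error = t* · SE = 2.000 × 1.9392 = 3.8784.
x̄₁ − x̄₂ = 147.9 − 125.5 = 22.4000.
CI: 22.4000 ± 3.8784 = (18.5216, 26.2784).
The interval (18.5216, 26.2784) does not contain 0, so the difference is significant.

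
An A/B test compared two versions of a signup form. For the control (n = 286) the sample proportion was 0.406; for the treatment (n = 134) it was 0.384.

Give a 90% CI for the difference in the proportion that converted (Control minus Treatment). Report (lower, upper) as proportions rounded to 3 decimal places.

(-0.062, 0.106)

Each SE is √(p̂(1−p̂)/n): √(0.4060·0.5940/286) = 0.02904 and √(0.3840·0.6160/134) = 0.04201.
SE(p̂₁ − p̂₂) = √(SE₁² + SE₂²) = √(0.0008433216 + 0.0017648401) = 0.05107, since the two samples are independent.
At 90% confidence z* = 1.645; margin = 1.645 × 0.05107 = 0.08401.
The difference is 0.4060 − 0.3840 = 0.0220, so the interval is 0.0220 ± 0.08401 = (-0.062, 0.106).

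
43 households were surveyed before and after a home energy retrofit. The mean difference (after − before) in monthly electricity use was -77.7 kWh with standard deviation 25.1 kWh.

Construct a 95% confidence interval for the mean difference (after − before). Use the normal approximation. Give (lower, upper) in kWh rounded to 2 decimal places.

Paired design: SE = s_d/√n = 25.1/√43 = 3.8277.
z* = 1.960; margin of error = 1.960 × 3.8277 = 7.5023.
-77.7 ± 7.5023 → (-85.20, -70.20).

(-85.20, -70.20)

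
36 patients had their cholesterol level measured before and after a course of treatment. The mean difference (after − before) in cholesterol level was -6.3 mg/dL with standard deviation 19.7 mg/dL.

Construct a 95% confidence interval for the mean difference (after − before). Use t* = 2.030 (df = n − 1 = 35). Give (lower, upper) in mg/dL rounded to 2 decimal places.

(-12.97, 0.37)

This is a matched-pairs design, so SE = s_d/√n = 19.7/√36 = 3.2833.
Margin = 2.030 × 3.2833 = 6.6651; the interval is -6.3 ± 6.6651 = (-12.97, 0.37).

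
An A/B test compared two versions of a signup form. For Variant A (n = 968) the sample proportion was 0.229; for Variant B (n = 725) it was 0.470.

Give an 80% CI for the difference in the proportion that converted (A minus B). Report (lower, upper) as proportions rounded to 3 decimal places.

Each SE is √(p̂(1−p̂)/n): √(0.2290·0.7710/968) = 0.01351 and √(0.4700·0.5300/725) = 0.01854.
SE(p̂₁ − p̂₂) = √(SE₁² + SE₂²) = √(0.0001825201 + 0.0003437316) = 0.02294, since the two samples are independent.
At 80% confidence z* = 1.282; margin = 1.282 × 0.02294 = 0.02941.
The difference is 0.2290 − 0.4700 = -0.2410, so the interval is -0.2410 ± 0.02941 = (-0.270, -0.212).

(-0.270, -0.212)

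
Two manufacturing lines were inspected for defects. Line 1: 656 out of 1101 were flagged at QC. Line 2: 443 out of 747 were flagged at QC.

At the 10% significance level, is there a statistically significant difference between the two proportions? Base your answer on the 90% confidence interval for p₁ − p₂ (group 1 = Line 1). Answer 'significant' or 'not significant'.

not significant

First, p̂₁ = 656/1101 = 0.5958; p̂₂ = 443/747 = 0.5930.
The two standard errors are √(0.5958×0.4042/1101) = 0.01479 and √(0.5930×0.4070/747) = 0.01797.
Because the samples are independent, SE_diff = √(0.01479² + 0.01797²) = 0.02327.
Using z* = 1.645 for 90%, ME = 1.645 × 0.02327 = 0.03828.
p̂₁ − p̂₂ = 0.0028; interval 0.0028 ± 0.03828 gives (-0.03548, 0.04108).
The interval (-0.03548, 0.04108) contains 0, so the difference is not significant.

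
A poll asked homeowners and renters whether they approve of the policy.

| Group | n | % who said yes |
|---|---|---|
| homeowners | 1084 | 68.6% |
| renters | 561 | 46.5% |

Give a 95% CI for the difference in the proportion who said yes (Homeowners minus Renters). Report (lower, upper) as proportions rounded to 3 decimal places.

Each SE is √(p̂(1−p̂)/n): √(0.6860·0.3140/1084) = 0.01410 and √(0.4650·0.5350/561) = 0.02106.
SE(p̂₁ − p̂₂) = √(SE₁² + SE₂²) = √(0.00019881 + 0.0004435236) = 0.02534, since the two samples are independent.
At 95% confidence z* = 1.960; margin = 1.960 × 0.02534 = 0.04967.
The difference is 0.6860 − 0.4650 = 0.2210, so the interval is 0.2210 ± 0.04967 = (0.171, 0.271).

(0.171, 0.271)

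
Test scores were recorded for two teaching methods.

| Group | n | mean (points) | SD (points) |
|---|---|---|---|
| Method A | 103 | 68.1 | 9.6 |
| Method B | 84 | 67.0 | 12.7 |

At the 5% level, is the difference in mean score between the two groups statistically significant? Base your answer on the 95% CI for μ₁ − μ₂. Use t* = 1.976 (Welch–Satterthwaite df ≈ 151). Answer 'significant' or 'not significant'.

not significant

SE₁ = s₁/√n₁ = 9.6/√103 = 0.9459; SE₂ = 12.7/√84 = 1.3857.
Independent samples, unequal variances: SE_diff = √(SE₁² + SE₂²) = √(0.89472681 + 1.92016449) = 1.6778.
t* = 1.976, so margin of error = 1.976 × 1.6778 = 3.3153.
Difference in means = 68.1 − 67.0 = 1.1000.
1.1000 ± 3.3153 → (-2.2153, 4.4153).
The interval (-2.2153, 4.4153) contains 0, so the difference is not significant.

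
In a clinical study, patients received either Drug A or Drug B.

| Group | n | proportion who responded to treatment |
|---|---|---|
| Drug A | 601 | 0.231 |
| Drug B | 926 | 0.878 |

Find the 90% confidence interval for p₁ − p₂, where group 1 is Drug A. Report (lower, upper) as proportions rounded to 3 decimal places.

(-0.680, -0.614)

SE₁ = √(p̂₁(1−p̂₁)/n₁) = √(0.2310·0.7690/601) = 0.01719; SE₂ = √(0.8780·0.1220/926) = 0.01076.
Independent samples: SE of the difference = √(SE₁² + SE₂²) = √(0.0002954961 + 0.0001157776) = 0.02028.
z* for 90% confidence is 1.645, so the margin of error is 1.645 × 0.02028 = 0.03336.
Point estimate p̂₁ − p̂₂ = 0.2310 − 0.8780 = -0.6470.
-0.6470 ± 0.03336 → (-0.680, -0.614).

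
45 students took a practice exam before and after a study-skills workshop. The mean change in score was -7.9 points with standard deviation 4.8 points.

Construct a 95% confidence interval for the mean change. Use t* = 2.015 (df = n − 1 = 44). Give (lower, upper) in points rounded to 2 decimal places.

This is a matched-pairs design, so SE = s_d/√n = 4.8/√45 = 0.7155.
Margin = 2.015 × 0.7155 = 1.4417; the interval is -7.9 ± 1.4417 = (-9.34, -6.46).

(-9.34, -6.46)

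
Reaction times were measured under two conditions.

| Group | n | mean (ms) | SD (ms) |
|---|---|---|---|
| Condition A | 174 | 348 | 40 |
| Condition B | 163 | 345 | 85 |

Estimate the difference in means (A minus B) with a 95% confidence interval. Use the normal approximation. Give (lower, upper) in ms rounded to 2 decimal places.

(-11.34, 17.34)

SE₁ = s₁/√n₁ = 40/√174 = 3.0324; SE₂ = 85/√163 = 6.6577.
Independent samples, unequal variances: SE_diff = √(SE₁² + SE₂²) = √(9.19544976 + 44.32496929) = 7.3158.
z* = 1.960, so margin of error = 1.960 × 7.3158 = 14.3390.
Difference in means = 348 − 345 = 3.0000.
3.0000 ± 14.3390 → (-11.34, 17.34).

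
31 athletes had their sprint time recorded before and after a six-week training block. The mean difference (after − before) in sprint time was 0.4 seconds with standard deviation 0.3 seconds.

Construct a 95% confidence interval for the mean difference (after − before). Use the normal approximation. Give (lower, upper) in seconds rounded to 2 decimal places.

This is a matched-pairs design, so SE = s_d/√n = 0.3/√31 = 0.0539.
Margin = 1.960 × 0.0539 = 0.1056; the interval is 0.4 ± 0.1056 = (0.29, 0.51).

(0.29, 0.51)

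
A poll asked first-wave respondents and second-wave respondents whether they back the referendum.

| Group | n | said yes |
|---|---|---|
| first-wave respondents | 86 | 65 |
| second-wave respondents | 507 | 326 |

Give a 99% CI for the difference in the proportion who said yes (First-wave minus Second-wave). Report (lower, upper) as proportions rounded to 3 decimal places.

Sample proportions: 65/86 = 0.7558, 326/507 = 0.6430.
Each SE is √(p̂(1−p̂)/n): √(0.7558·0.2442/86) = 0.04633 and √(0.6430·0.3570/507) = 0.02128.
SE(p̂₁ − p̂₂) = √(SE₁² + SE₂²) = √(0.0021464689 + 0.0004528384) = 0.05098, since the two samples are independent.
At 99% confidence z* = 2.576; margin = 2.576 × 0.05098 = 0.13132.
The difference is 0.7558 − 0.6430 = 0.1128, so the interval is 0.1128 ± 0.13132 = (-0.019, 0.244).

(-0.019, 0.244)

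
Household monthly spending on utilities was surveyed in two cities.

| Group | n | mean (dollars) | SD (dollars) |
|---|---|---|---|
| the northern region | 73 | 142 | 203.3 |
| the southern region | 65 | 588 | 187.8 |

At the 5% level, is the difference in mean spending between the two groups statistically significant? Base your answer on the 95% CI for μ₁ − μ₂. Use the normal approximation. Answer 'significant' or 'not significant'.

significant

Per-group SEs: s₁/√n₁ = 203.3/√73 = 23.7945, s₂/√n₂ = 187.8/√65 = 23.2937.
Unpooled SE of the difference: √(566.17823025 + 542.59645969) = 33.2983.
Margin of error = z* · SE = 1.960 × 33.2983 = 65.2647.
x̄₁ − x̄₂ = 142 − 588 = -446.0000.
CI: -446.0000 ± 65.2647 = (-511.2647, -380.7353).
The interval (-511.2647, -380.7353) does not contain 0, so the difference is significant.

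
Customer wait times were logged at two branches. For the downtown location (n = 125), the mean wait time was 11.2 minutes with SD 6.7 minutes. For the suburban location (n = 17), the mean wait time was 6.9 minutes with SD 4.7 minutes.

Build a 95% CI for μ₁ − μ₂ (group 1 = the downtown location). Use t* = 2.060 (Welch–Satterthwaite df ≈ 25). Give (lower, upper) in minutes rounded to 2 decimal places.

(1.65, 6.95)

SE₁ = s₁/√n₁ = 6.7/√125 = 0.5993; SE₂ = 4.7/√17 = 1.1399.
Independent samples, unequal variances: SE_diff = √(SE₁² + SE₂²) = √(0.35916049 + 1.29937201) = 1.2878.
t* = 2.060, so margin of error = 2.060 × 1.2878 = 2.6529.
Difference in means = 11.2 − 6.9 = 4.3000.
4.3000 ± 2.6529 → (1.65, 6.95).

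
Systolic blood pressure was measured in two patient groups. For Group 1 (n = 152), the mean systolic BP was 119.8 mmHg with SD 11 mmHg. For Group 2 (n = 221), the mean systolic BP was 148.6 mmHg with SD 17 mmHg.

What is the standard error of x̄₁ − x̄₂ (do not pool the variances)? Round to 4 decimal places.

1.4504

Per-group SEs: s₁/√n₁ = 11/√152 = 0.8922, s₂/√n₂ = 17/√221 = 1.1435.
Unpooled SE of the difference: √(0.79602084 + 1.30759225) = 1.4504.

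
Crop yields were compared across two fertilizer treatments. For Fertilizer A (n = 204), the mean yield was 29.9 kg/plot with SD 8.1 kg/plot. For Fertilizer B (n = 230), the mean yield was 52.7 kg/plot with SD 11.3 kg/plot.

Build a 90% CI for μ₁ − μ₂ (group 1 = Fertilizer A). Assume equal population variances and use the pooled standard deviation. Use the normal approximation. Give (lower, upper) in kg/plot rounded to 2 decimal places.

(-24.37, -21.23)

Pooled variance s_p² = [203·8.1² + 229·11.3²] / (204+230−2) = 98.5181, so s_p = 9.9256.
SE_diff = s_p·√(1/n₁ + 1/n₂) = 9.9256·√(1/204 + 1/230) = 0.9546.
z* = 1.645; margin = 1.645 × 0.9546 = 1.5703.
Difference = 29.9 − 52.7 = -22.8000.
-22.8000 ± 1.5703 → (-24.37, -21.23).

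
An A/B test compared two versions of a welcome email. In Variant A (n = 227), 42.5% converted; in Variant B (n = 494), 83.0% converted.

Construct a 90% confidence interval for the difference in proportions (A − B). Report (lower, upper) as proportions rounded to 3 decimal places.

Each SE is √(p̂(1−p̂)/n): √(0.4250·0.5750/227) = 0.03281 and √(0.8300·0.1700/494) = 0.01690.
SE(p̂₁ − p̂₂) = √(SE₁² + SE₂²) = √(0.0010764961 + 0.00028561) = 0.03691, since the two samples are independent.
At 90% confidence z* = 1.645; margin = 1.645 × 0.03691 = 0.06072.
The difference is 0.4250 − 0.8300 = -0.4050, so the interval is -0.4050 ± 0.06072 = (-0.466, -0.344).

(-0.466, -0.344)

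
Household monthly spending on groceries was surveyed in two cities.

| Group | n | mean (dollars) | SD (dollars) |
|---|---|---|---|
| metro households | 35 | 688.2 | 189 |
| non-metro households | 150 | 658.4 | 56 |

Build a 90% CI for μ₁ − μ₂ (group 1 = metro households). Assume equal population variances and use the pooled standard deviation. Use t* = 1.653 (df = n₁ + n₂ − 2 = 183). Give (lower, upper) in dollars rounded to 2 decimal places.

(0.05, 59.55)

s_p = √[((n₁−1)s₁² + (n₂−1)s₂²)/(n₁+n₂−2)] = √[(34·189² + 149·56²)/183] = 95.8647.
SE = 95.8647·√(1/35 + 1/150) = 17.9955.
With t* = 1.653, margin = 1.653 × 17.9955 = 29.7466.
x̄₁ − x̄₂ = 688.2 − 658.4 = 29.8000; interval 29.8000 ± 29.7466 = (0.05, 59.55).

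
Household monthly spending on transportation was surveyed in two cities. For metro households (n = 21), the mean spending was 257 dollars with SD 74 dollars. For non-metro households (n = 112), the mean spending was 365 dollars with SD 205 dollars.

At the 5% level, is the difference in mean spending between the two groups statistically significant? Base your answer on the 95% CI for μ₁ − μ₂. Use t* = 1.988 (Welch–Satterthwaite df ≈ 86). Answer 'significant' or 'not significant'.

significant

Per-group SEs: s₁/√n₁ = 74/√21 = 16.1481, s₂/√n₂ = 205/√112 = 19.3707.
Unpooled SE of the difference: √(260.76113361 + 375.22401849) = 25.2187.
Margin of error = t* · SE = 1.988 × 25.2187 = 50.1348.
x̄₁ − x̄₂ = 257 − 365 = -108.0000.
CI: -108.0000 ± 50.1348 = (-158.1348, -57.8652).
The interval (-158.1348, -57.8652) does not contain 0, so the difference is significant.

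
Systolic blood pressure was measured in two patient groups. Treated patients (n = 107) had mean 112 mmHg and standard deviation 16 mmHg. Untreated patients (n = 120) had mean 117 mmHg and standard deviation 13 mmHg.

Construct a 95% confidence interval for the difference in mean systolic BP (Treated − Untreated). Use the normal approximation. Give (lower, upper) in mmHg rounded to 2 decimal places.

(-8.82, -1.18)

SE₁ = s₁/√n₁ = 16/√107 = 1.5468; SE₂ = 13/√120 = 1.1867.
Independent samples, unequal variances: SE_diff = √(SE₁² + SE₂²) = √(2.39259024 + 1.40825689) = 1.9496.
z* = 1.960, so margin of error = 1.960 × 1.9496 = 3.8212.
Difference in means = 112 − 117 = -5.0000.
-5.0000 ± 3.8212 → (-8.82, -1.18).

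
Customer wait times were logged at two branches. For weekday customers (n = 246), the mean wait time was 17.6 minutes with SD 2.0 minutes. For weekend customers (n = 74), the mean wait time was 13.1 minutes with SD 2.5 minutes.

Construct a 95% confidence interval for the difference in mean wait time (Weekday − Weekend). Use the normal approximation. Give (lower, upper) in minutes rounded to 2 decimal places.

(3.88, 5.12)

SE₁ = s₁/√n₁ = 2.0/√246 = 0.1275; SE₂ = 2.5/√74 = 0.2906.
Independent samples, unequal variances: SE_diff = √(SE₁² + SE₂²) = √(0.01625625 + 0.08444836) = 0.3173.
z* = 1.960, so margin of error = 1.960 × 0.3173 = 0.6219.
Difference in means = 17.6 − 13.1 = 4.5000.
4.5000 ± 0.6219 → (3.88, 5.12).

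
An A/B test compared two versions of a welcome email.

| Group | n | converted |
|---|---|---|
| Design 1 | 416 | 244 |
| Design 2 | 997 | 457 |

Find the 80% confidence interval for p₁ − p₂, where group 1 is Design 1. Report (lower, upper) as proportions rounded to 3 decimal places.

p̂₁ = 244/416 = 0.5865 and p̂₂ = 457/997 = 0.4584.
SE₁ = √(p̂₁(1−p̂₁)/n₁) = √(0.5865·0.4135/416) = 0.02414; SE₂ = √(0.4584·0.5416/997) = 0.01578.
Independent samples: SE of the difference = √(SE₁² + SE₂²) = √(0.0005827396 + 0.0002490084) = 0.02884.
z* for 80% confidence is 1.282, so the margin of error is 1.282 × 0.02884 = 0.03697.
Point estimate p̂₁ − p̂₂ = 0.5865 − 0.4584 = 0.1281.
0.1281 ± 0.03697 → (0.091, 0.165).

(0.091, 0.165)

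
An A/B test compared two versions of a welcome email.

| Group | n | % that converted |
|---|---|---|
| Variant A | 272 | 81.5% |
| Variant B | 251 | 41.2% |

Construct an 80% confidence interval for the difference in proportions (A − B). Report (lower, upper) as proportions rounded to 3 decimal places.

(0.353, 0.453)

Each SE is √(p̂(1−p̂)/n): √(0.8150·0.1850/272) = 0.02354 and √(0.4120·0.5880/251) = 0.03107.
SE(p̂₁ − p̂₂) = √(SE₁² + SE₂²) = √(0.0005541316 + 0.0009653449) = 0.03898, since the two samples are independent.
At 80% confidence z* = 1.282; margin = 1.282 × 0.03898 = 0.04997.
The difference is 0.8150 − 0.4120 = 0.4030, so the interval is 0.4030 ± 0.04997 = (0.353, 0.453).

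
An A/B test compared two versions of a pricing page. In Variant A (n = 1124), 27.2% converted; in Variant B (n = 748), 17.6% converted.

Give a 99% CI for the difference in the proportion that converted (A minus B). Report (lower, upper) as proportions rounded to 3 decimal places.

The two standard errors are √(0.2720×0.7280/1124) = 0.01327 and √(0.1760×0.8240/748) = 0.01392.
Because the samples are independent, SE_diff = √(0.01327² + 0.01392²) = 0.01923.
Using z* = 2.576 for 99%, ME = 2.576 × 0.01923 = 0.04954.
p̂₁ − p̂₂ = 0.0960; interval 0.0960 ± 0.04954 gives (0.046, 0.146).

(0.046, 0.146)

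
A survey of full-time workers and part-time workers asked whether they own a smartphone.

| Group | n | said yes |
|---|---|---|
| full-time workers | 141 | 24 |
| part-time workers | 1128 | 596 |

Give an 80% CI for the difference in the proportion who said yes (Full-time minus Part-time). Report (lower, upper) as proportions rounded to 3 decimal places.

(-0.403, -0.313)

Sample proportions: 24/141 = 0.1702, 596/1128 = 0.5284.
Each SE is √(p̂(1−p̂)/n): √(0.1702·0.8298/141) = 0.03165 and √(0.5284·0.4716/1128) = 0.01486.
SE(p̂₁ − p̂₂) = √(SE₁² + SE₂²) = √(0.0010017225 + 0.0002208196) = 0.03496, since the two samples are independent.
At 80% confidence z* = 1.282; margin = 1.282 × 0.03496 = 0.04482.
The difference is 0.1702 − 0.5284 = -0.3582, so the interval is -0.3582 ± 0.04482 = (-0.403, -0.313).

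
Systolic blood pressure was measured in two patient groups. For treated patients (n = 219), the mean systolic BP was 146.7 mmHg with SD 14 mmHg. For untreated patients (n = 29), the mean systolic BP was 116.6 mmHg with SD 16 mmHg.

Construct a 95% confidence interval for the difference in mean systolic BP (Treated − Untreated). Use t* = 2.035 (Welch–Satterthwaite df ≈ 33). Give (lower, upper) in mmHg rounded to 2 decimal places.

(23.75, 36.45)

Standard errors of each mean: 14/√219 = 0.9460 and 16/√29 = 2.9711.
SE(x̄₁ − x̄₂) = √(0.9460² + 2.9711²) = 3.1181 for independent samples with unequal variances.
With t* = 2.035, the margin is 2.035 × 3.1181 = 6.3453.
x̄₁ − x̄₂ = 146.7 − 116.6 = 30.1000; the interval is 30.1000 ± 6.3453 = (23.75, 36.45).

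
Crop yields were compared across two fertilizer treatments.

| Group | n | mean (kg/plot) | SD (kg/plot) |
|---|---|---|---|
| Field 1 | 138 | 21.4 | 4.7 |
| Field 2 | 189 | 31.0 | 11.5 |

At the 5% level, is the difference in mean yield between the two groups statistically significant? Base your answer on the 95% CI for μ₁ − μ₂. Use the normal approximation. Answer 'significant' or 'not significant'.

Per-group SEs: s₁/√n₁ = 4.7/√138 = 0.4001, s₂/√n₂ = 11.5/√189 = 0.8365.
Unpooled SE of the difference: √(0.16008001 + 0.69973225) = 0.9273.
Margin of error = z* · SE = 1.960 × 0.9273 = 1.8175.
x̄₁ − x̄₂ = 21.4 − 31.0 = -9.6000.
CI: -9.6000 ± 1.8175 = (-11.4175, -7.7825).
The interval (-11.4175, -7.7825) does not contain 0, so the difference is significant.

significant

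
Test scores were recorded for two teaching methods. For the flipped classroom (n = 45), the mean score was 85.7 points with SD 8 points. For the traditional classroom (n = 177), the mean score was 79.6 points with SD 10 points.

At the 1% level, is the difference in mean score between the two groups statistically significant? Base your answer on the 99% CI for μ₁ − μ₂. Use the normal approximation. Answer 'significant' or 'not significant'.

Standard errors of each mean: 8/√45 = 1.1926 and 10/√177 = 0.7516.
SE(x̄₁ − x̄₂) = √(1.1926² + 0.7516²) = 1.4097 for independent samples with unequal variances.
With z* = 2.576, the margin is 2.576 × 1.4097 = 3.6314.
x̄₁ − x̄₂ = 85.7 − 79.6 = 6.1000; the interval is 6.1000 ± 3.6314 = (2.4686, 9.7314).
The interval (2.4686, 9.7314) does not contain 0, so the difference is significant.

significant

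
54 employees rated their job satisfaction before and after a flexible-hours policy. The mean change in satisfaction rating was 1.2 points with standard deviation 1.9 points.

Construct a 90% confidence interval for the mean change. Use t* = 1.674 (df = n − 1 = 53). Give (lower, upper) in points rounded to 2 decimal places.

This is a matched-pairs design, so SE = s_d/√n = 1.9/√54 = 0.2586.
Margin = 1.674 × 0.2586 = 0.4329; the interval is 1.2 ± 0.4329 = (0.77, 1.63).

(0.77, 1.63)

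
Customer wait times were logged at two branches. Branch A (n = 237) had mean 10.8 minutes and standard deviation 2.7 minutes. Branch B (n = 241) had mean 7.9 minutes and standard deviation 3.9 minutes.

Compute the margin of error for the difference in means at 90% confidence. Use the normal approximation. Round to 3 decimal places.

Standard errors of each mean: 2.7/√237 = 0.1754 and 3.9/√241 = 0.2512.
SE(x̄₁ − x̄₂) = √(0.1754² + 0.2512²) = 0.3064 for independent samples with unequal variances.
With z* = 1.645, the margin is 1.645 × 0.3064 = 0.5040.

0.504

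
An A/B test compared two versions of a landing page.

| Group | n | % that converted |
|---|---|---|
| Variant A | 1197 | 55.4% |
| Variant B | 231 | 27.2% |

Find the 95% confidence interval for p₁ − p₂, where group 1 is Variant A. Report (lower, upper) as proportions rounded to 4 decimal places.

(0.2181, 0.3459)

Each SE is √(p̂(1−p̂)/n): √(0.5540·0.4460/1197) = 0.01437 and √(0.2720·0.7280/231) = 0.02928.
SE(p̂₁ − p̂₂) = √(SE₁² + SE₂²) = √(0.0002064969 + 0.0008573184) = 0.03262, since the two samples are independent.
At 95% confidence z* = 1.960; margin = 1.960 × 0.03262 = 0.06394.
The difference is 0.5540 − 0.2720 = 0.2820, so the interval is 0.2820 ± 0.06394 = (0.2181, 0.3459).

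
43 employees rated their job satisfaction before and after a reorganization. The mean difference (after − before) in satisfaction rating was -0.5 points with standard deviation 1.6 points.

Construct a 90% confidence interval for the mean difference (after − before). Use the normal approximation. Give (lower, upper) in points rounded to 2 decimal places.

(-0.90, -0.10)

Paired design: SE = s_d/√n = 1.6/√43 = 0.2440.
z* = 1.645; margin of error = 1.645 × 0.2440 = 0.4014.
-0.5 ± 0.4014 → (-0.90, -0.10).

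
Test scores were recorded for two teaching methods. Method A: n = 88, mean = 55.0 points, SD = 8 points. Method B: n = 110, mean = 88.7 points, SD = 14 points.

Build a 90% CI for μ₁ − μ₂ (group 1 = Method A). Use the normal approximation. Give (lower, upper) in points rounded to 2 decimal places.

(-36.31, -31.09)

Per-group SEs: s₁/√n₁ = 8/√88 = 0.8528, s₂/√n₂ = 14/√110 = 1.3348.
Unpooled SE of the difference: √(0.72726784 + 1.78169104) = 1.5840.
Margin of error = z* · SE = 1.645 × 1.5840 = 2.6057.
x̄₁ − x̄₂ = 55.0 − 88.7 = -33.7000.
CI: -33.7000 ± 2.6057 = (-36.31, -31.09).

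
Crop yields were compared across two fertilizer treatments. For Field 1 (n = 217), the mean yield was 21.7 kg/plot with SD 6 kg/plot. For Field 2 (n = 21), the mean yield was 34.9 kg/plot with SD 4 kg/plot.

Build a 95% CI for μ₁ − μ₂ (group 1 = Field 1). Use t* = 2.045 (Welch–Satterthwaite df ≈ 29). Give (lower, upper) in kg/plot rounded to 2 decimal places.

Per-group SEs: s₁/√n₁ = 6/√217 = 0.4073, s₂/√n₂ = 4/√21 = 0.8729.
Unpooled SE of the difference: √(0.16589329 + 0.76195441) = 0.9632.
Margin of error = t* · SE = 2.045 × 0.9632 = 1.9697.
x̄₁ − x̄₂ = 21.7 − 34.9 = -13.2000.
CI: -13.2000 ± 1.9697 = (-15.17, -11.23).

(-15.17, -11.23)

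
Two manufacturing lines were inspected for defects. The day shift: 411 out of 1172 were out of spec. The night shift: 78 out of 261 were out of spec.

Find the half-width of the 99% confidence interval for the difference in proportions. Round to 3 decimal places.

0.081

p̂₁ = 411/1172 = 0.3507 and p̂₂ = 78/261 = 0.2989.
SE₁ = √(p̂₁(1−p̂₁)/n₁) = √(0.3507·0.6493/1172) = 0.01394; SE₂ = √(0.2989·0.7011/261) = 0.02834.
Independent samples: SE of the difference = √(SE₁² + SE₂²) = √(0.0001943236 + 0.0008031556) = 0.03158.
z* for 99% confidence is 2.576, so the margin of error is 2.576 × 0.03158 = 0.08135.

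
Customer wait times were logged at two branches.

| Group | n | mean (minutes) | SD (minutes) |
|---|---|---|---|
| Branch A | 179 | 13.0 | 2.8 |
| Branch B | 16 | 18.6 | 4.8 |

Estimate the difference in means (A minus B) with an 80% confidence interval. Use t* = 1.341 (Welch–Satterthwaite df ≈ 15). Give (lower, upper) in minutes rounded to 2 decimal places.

(-7.23, -3.97)

Standard errors of each mean: 2.8/√179 = 0.2093 and 4.8/√16 = 1.2000.
SE(x̄₁ − x̄₂) = √(0.2093² + 1.2000²) = 1.2181 for independent samples with unequal variances.
With t* = 1.341, the margin is 1.341 × 1.2181 = 1.6335.
x̄₁ − x̄₂ = 13.0 − 18.6 = -5.6000; the interval is -5.6000 ± 1.6335 = (-7.23, -3.97).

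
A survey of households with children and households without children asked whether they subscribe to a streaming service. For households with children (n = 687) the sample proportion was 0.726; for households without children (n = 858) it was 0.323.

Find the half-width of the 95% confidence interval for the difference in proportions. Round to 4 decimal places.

SE₁ = √(p̂₁(1−p̂₁)/n₁) = √(0.7260·0.2740/687) = 0.01702; SE₂ = √(0.3230·0.6770/858) = 0.01596.
Independent samples: SE of the difference = √(SE₁² + SE₂²) = √(0.0002896804 + 0.0002547216) = 0.02333.
z* for 95% confidence is 1.960, so the margin of error is 1.960 × 0.02333 = 0.04573.

0.0457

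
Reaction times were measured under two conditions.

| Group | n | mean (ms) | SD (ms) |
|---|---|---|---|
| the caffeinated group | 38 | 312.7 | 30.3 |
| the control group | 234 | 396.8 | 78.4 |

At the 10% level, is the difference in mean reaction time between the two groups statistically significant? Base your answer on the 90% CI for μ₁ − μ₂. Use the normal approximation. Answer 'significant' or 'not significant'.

significant

Per-group SEs: s₁/√n₁ = 30.3/√38 = 4.9153, s₂/√n₂ = 78.4/√234 = 5.1252.
Unpooled SE of the difference: √(24.16017409 + 26.26767504) = 7.1013.
Margin of error = z* · SE = 1.645 × 7.1013 = 11.6816.
x̄₁ − x̄₂ = 312.7 − 396.8 = -84.1000.
CI: -84.1000 ± 11.6816 = (-95.7816, -72.4184).
The interval (-95.7816, -72.4184) does not contain 0, so the difference is significant.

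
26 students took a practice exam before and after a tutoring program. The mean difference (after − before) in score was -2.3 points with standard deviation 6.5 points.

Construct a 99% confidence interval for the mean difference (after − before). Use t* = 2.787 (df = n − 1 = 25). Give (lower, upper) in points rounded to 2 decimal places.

Paired design: SE = s_d/√n = 6.5/√26 = 1.2748.
t* = 2.787; margin of error = 2.787 × 1.2748 = 3.5529.
-2.3 ± 3.5529 → (-5.85, 1.25).

(-5.85, 1.25)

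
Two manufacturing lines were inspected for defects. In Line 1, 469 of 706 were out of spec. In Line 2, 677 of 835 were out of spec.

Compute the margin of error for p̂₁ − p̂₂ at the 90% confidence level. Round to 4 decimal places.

p̂₁ = 469/706 = 0.6643 and p̂₂ = 677/835 = 0.8108.
SE₁ = √(p̂₁(1−p̂₁)/n₁) = √(0.6643·0.3357/706) = 0.01777; SE₂ = √(0.8108·0.1892/835) = 0.01355.
Independent samples: SE of the difference = √(SE₁² + SE₂²) = √(0.0003157729 + 0.0001836025) = 0.02235.
z* for 90% confidence is 1.645, so the margin of error is 1.645 × 0.02235 = 0.03677.

0.0368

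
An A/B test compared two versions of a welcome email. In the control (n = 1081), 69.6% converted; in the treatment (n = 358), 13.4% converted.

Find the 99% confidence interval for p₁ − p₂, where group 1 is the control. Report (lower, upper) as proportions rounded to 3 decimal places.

(0.503, 0.621)

The two standard errors are √(0.6960×0.3040/1081) = 0.01399 and √(0.1340×0.8660/358) = 0.01800.
Because the samples are independent, SE_diff = √(0.01399² + 0.01800²) = 0.02280.
Using z* = 2.576 for 99%, ME = 2.576 × 0.02280 = 0.05873.
p̂₁ − p̂₂ = 0.5620; interval 0.5620 ± 0.05873 gives (0.503, 0.621).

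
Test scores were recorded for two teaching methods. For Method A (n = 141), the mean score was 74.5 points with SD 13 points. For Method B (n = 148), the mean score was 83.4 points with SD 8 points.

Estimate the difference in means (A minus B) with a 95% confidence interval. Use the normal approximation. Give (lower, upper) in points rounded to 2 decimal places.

SE₁ = s₁/√n₁ = 13/√141 = 1.0948; SE₂ = 8/√148 = 0.6576.
Independent samples, unequal variances: SE_diff = √(SE₁² + SE₂²) = √(1.19858704 + 0.43243776) = 1.2771.
z* = 1.960, so margin of error = 1.960 × 1.2771 = 2.5031.
Difference in means = 74.5 − 83.4 = -8.9000.
-8.9000 ± 2.5031 → (-11.40, -6.40).

(-11.40, -6.40)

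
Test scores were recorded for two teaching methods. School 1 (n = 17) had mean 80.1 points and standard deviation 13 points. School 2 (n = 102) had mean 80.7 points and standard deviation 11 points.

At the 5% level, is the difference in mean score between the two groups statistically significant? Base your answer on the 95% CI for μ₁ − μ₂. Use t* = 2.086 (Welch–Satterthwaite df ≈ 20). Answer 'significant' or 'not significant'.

Per-group SEs: s₁/√n₁ = 13/√17 = 3.1530, s₂/√n₂ = 11/√102 = 1.0892.
Unpooled SE of the difference: √(9.941409 + 1.18635664) = 3.3358.
Margin of error = t* · SE = 2.086 × 3.3358 = 6.9585.
x̄₁ − x̄₂ = 80.1 − 80.7 = -0.6000.
CI: -0.6000 ± 6.9585 = (-7.5585, 6.3585).
The interval (-7.5585, 6.3585) contains 0, so the difference is not significant.

not significant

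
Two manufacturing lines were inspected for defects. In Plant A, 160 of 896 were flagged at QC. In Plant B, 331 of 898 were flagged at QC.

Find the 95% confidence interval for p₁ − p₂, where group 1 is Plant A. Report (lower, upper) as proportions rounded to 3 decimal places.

(-0.230, -0.150)

First, p̂₁ = 160/896 = 0.1786; p̂₂ = 331/898 = 0.3686.
The two standard errors are √(0.1786×0.8214/896) = 0.01280 and √(0.3686×0.6314/898) = 0.01610.
Because the samples are independent, SE_diff = √(0.01280² + 0.01610²) = 0.02057.
Using z* = 1.960 for 95%, ME = 1.960 × 0.02057 = 0.04032.
p̂₁ − p̂₂ = -0.1900; interval -0.1900 ± 0.04032 gives (-0.230, -0.150).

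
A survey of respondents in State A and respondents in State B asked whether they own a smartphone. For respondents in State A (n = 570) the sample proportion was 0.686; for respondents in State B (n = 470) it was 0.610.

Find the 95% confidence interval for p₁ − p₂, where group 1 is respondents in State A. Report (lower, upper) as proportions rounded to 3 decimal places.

(0.018, 0.134)

Each SE is √(p̂(1−p̂)/n): √(0.6860·0.3140/570) = 0.01944 and √(0.6100·0.3900/470) = 0.02250.
SE(p̂₁ − p̂₂) = √(SE₁² + SE₂²) = √(0.0003779136 + 0.00050625) = 0.02973, since the two samples are independent.
At 95% confidence z* = 1.960; margin = 1.960 × 0.02973 = 0.05827.
The difference is 0.6860 − 0.6100 = 0.0760, so the interval is 0.0760 ± 0.05827 = (0.018, 0.134).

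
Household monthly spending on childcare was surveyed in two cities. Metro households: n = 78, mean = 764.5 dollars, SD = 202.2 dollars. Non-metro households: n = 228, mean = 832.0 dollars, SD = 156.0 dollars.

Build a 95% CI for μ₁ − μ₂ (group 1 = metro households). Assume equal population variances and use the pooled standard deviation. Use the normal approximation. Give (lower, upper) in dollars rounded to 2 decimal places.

Pooled variance s_p² = [77·202.2² + 227·156.0²] / (78+228−2) = 28527.6470, so s_p = 168.9013.
SE_diff = s_p·√(1/n₁ + 1/n₂) = 168.9013·√(1/78 + 1/228) = 22.1554.
z* = 1.960; margin = 1.960 × 22.1554 = 43.4246.
Difference = 764.5 − 832.0 = -67.5000.
-67.5000 ± 43.4246 → (-110.92, -24.08).

(-110.92, -24.08)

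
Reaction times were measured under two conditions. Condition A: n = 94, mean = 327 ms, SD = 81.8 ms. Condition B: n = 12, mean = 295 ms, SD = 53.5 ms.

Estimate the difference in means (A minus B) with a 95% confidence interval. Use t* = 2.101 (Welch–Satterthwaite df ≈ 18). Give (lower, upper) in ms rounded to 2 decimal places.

(-4.97, 68.97)

SE₁ = s₁/√n₁ = 81.8/√94 = 8.4370; SE₂ = 53.5/√12 = 15.4441.
Independent samples, unequal variances: SE_diff = √(SE₁² + SE₂²) = √(71.182969 + 238.52022481) = 17.5984.
t* = 2.101, so margin of error = 2.101 × 17.5984 = 36.9742.
Difference in means = 327 − 295 = 32.0000.
32.0000 ± 36.9742 → (-4.97, 68.97).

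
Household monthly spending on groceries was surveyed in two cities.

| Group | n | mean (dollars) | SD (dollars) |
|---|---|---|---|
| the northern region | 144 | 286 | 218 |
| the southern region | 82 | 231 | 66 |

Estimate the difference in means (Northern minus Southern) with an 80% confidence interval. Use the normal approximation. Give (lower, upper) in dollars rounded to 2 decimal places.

SE₁ = s₁/√n₁ = 218/√144 = 18.1667; SE₂ = 66/√82 = 7.2885.
Independent samples, unequal variances: SE_diff = √(SE₁² + SE₂²) = √(330.02898889 + 53.12223225) = 19.5742.
z* = 1.282, so margin of error = 1.282 × 19.5742 = 25.0941.
Difference in means = 286 − 231 = 55.0000.
55.0000 ± 25.0941 → (29.91, 80.09).

(29.91, 80.09)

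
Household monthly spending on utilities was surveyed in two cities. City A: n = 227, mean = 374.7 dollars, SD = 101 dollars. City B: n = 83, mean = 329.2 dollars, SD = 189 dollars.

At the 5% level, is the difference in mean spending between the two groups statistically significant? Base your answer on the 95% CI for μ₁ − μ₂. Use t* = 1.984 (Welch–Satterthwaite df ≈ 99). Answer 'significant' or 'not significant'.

SE₁ = s₁/√n₁ = 101/√227 = 6.7036; SE₂ = 189/√83 = 20.7454.
Independent samples, unequal variances: SE_diff = √(SE₁² + SE₂²) = √(44.93825296 + 430.37162116) = 21.8016.
t* = 1.984, so margin of error = 1.984 × 21.8016 = 43.2544.
Difference in means = 374.7 − 329.2 = 45.5000.
45.5000 ± 43.2544 → (2.2456, 88.7544).
The interval (2.2456, 88.7544) does not contain 0, so the difference is significant.

significant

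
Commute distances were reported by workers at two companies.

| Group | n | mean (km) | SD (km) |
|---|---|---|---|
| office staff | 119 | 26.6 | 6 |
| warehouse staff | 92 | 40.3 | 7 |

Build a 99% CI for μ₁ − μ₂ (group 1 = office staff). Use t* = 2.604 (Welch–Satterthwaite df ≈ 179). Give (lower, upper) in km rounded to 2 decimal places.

SE₁ = s₁/√n₁ = 6/√119 = 0.5500; SE₂ = 7/√92 = 0.7298.
Independent samples, unequal variances: SE_diff = √(SE₁² + SE₂²) = √(0.3025 + 0.53260804) = 0.9138.
t* = 2.604, so margin of error = 2.604 × 0.9138 = 2.3795.
Difference in means = 26.6 − 40.3 = -13.7000.
-13.7000 ± 2.3795 → (-16.08, -11.32).

(-16.08, -11.32)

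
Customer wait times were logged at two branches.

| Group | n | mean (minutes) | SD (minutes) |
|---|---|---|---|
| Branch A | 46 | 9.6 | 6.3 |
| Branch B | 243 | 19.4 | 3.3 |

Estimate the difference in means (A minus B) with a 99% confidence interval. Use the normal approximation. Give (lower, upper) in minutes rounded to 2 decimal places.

(-12.25, -7.35)

Standard errors of each mean: 6.3/√46 = 0.9289 and 3.3/√243 = 0.2117.
SE(x̄₁ − x̄₂) = √(0.9289² + 0.2117²) = 0.9527 for independent samples with unequal variances.
With z* = 2.576, the margin is 2.576 × 0.9527 = 2.4542.
x̄₁ − x̄₂ = 9.6 − 19.4 = -9.8000; the interval is -9.8000 ± 2.4542 = (-12.25, -7.35).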